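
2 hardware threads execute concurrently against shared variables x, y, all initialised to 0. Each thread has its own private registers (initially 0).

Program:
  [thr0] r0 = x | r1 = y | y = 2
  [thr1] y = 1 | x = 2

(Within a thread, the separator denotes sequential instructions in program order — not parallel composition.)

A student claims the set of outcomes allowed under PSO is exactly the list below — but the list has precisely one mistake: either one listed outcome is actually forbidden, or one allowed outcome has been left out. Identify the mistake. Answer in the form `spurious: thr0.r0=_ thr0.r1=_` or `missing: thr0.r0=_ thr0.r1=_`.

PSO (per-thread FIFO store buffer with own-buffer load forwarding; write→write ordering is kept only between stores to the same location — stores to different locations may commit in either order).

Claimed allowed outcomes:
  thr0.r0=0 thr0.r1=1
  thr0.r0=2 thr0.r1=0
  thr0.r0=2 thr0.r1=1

outcome vector order: (thr0.r0,thr0.r1)
PSO (4): 00, 01, 20, 21
PSO∖claimed = {00}

missing: thr0.r0=0 thr0.r1=0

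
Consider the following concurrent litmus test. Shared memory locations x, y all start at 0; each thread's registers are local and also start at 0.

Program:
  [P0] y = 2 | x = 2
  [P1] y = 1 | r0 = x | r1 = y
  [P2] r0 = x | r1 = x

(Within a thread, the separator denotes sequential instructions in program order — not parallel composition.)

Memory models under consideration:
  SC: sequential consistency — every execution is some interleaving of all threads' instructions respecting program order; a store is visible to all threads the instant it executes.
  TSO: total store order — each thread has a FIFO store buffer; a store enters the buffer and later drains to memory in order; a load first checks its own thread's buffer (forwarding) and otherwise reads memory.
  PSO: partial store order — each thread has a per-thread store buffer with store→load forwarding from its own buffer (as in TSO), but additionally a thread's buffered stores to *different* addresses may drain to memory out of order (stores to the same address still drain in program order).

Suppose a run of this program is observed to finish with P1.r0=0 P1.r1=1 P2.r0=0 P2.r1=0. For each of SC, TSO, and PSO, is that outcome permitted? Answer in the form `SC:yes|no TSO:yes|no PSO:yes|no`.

SC:yes TSO:yes PSO:yes

outcome vector order: (P1.r0,P1.r1,P2.r0,P2.r1)
SC: 12 outcomes — {(0,1,0,0) (0,1,0,2) (0,1,2,2) (0,2,0,0) (0,2,0,2) (0,2,2,2) (2,1,0,0) (2,1,0,2) (2,1,2,2) (2,2,0,0) (2,2,0,2) (2,2,2,2)}
TSO: 12 outcomes — {(0,1,0,0) (0,1,0,2) (0,1,2,2) (0,2,0,0) (0,2,0,2) (0,2,2,2) (2,1,0,0) (2,1,0,2) (2,1,2,2) (2,2,0,0) (2,2,0,2) (2,2,2,2)}
PSO: 12 outcomes — {(0,1,0,0) (0,1,0,2) (0,1,2,2) (0,2,0,0) (0,2,0,2) (0,2,2,2) (2,1,0,0) (2,1,0,2) (2,1,2,2) (2,2,0,0) (2,2,0,2) (2,2,2,2)}
target (0,1,0,0) ∈ {SC,TSO,PSO}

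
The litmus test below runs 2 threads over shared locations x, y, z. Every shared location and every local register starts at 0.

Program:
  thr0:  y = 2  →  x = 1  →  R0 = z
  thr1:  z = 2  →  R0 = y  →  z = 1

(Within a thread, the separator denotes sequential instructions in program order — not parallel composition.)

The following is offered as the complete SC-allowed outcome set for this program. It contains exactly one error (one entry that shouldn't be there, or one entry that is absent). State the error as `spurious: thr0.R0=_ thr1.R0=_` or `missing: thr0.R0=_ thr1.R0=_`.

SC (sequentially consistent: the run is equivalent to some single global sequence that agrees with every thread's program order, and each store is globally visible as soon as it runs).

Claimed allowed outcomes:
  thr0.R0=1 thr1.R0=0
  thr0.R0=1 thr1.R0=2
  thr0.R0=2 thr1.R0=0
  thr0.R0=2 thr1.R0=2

missing: thr0.R0=0 thr1.R0=2

outcome vector order: (thr0.R0,thr1.R0)
SC (5): (0,2) (1,0) (1,2) (2,0) (2,2)
SC∖claimed = {(0,2)}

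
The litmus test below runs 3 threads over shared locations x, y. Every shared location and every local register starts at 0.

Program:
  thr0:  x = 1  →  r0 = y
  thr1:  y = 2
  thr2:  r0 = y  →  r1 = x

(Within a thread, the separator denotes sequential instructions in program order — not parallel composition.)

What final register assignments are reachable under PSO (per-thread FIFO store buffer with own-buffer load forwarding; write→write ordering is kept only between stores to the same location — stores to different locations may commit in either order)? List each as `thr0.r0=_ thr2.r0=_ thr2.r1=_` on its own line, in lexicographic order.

outcome vector order: (thr0.r0,thr2.r0,thr2.r1)
|PSO outcomes| = 8

thr0.r0=0 thr2.r0=0 thr2.r1=0
thr0.r0=0 thr2.r0=0 thr2.r1=1
thr0.r0=0 thr2.r0=2 thr2.r1=0
thr0.r0=0 thr2.r0=2 thr2.r1=1
thr0.r0=2 thr2.r0=0 thr2.r1=0
thr0.r0=2 thr2.r0=0 thr2.r1=1
thr0.r0=2 thr2.r0=2 thr2.r1=0
thr0.r0=2 thr2.r0=2 thr2.r1=1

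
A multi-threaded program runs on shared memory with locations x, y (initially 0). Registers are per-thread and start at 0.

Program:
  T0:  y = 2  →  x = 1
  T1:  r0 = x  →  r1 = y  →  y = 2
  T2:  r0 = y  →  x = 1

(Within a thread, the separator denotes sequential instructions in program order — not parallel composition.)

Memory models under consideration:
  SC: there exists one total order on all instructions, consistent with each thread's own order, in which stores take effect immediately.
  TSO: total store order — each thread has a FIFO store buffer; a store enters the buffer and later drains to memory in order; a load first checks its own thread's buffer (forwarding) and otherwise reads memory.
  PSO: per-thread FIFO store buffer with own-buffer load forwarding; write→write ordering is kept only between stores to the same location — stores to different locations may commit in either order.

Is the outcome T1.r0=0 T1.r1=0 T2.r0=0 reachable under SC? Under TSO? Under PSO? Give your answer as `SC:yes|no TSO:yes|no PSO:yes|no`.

SC:yes TSO:yes PSO:yes

outcome vector order: (T1.r0,T1.r1,T2.r0)
[SC] allowed = {(0,0,0) (0,0,2) (0,2,0) (0,2,2) (1,0,0) (1,2,0) (1,2,2)}
[TSO] allowed = {(0,0,0) (0,0,2) (0,2,0) (0,2,2) (1,0,0) (1,2,0) (1,2,2)}
[PSO] allowed = {(0,0,0) (0,0,2) (0,2,0) (0,2,2) (1,0,0) (1,0,2) (1,2,0) (1,2,2)}
target (0,0,0) ∈ {SC,TSO,PSO}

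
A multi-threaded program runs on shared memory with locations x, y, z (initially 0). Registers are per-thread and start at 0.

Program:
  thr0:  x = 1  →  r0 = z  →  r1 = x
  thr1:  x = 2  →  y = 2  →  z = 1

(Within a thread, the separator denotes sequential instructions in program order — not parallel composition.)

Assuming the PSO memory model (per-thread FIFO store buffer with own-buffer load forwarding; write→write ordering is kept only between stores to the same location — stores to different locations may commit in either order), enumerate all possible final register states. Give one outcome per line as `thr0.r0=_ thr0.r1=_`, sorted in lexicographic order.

thr0.r0=0 thr0.r1=1
thr0.r0=0 thr0.r1=2
thr0.r0=1 thr0.r1=1
thr0.r0=1 thr0.r1=2

outcome vector order: (thr0.r0,thr0.r1)
|PSO outcomes| = 4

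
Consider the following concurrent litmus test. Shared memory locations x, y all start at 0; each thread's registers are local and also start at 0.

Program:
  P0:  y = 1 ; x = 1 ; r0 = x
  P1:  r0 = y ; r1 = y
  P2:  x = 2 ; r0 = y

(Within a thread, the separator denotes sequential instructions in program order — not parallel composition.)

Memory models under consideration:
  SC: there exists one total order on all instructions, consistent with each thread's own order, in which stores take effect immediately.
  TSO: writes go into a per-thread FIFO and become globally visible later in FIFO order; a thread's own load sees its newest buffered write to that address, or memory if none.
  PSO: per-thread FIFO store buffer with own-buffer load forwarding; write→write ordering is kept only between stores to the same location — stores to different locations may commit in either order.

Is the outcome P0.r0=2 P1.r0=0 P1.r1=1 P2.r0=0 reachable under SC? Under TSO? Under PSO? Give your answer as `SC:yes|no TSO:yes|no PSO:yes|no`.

SC:no TSO:yes PSO:yes

outcome vector order: (P0.r0,P1.r0,P1.r1,P2.r0)
[SC] allowed = {(1,0,0,0); (1,0,0,1); (1,0,1,0); (1,0,1,1); (1,1,1,0); (1,1,1,1); (2,0,0,1); (2,0,1,1); (2,1,1,1)}
[TSO] allowed = {(1,0,0,0); (1,0,0,1); (1,0,1,0); (1,0,1,1); (1,1,1,0); (1,1,1,1); (2,0,0,0); (2,0,0,1); (2,0,1,0); (2,0,1,1); (2,1,1,0); (2,1,1,1)}
[PSO] allowed = {(1,0,0,0); (1,0,0,1); (1,0,1,0); (1,0,1,1); (1,1,1,0); (1,1,1,1); (2,0,0,0); (2,0,0,1); (2,0,1,0); (2,0,1,1); (2,1,1,0); (2,1,1,1)}
target (2,0,1,0) ∈ {TSO,PSO}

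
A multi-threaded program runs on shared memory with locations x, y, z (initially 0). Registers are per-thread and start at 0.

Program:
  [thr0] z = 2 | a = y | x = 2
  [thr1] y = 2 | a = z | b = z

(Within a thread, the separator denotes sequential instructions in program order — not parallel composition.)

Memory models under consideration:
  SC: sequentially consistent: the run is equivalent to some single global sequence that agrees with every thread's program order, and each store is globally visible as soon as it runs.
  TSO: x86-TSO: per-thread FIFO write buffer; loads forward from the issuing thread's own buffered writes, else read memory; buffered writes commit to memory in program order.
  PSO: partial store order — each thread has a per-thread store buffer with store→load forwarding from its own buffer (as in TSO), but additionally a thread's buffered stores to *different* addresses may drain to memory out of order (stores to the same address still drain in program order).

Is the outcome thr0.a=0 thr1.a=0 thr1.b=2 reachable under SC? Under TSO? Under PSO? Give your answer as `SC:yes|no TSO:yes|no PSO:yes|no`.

outcome vector order: (thr0.a,thr1.a,thr1.b)
SC: 4 outcomes — {<0 2 2>, <2 0 0>, <2 0 2>, <2 2 2>}
TSO: 6 outcomes — {<0 0 0>, <0 0 2>, <0 2 2>, <2 0 0>, <2 0 2>, <2 2 2>}
PSO: 6 outcomes — {<0 0 0>, <0 0 2>, <0 2 2>, <2 0 0>, <2 0 2>, <2 2 2>}
target <0 0 2> ∈ {TSO,PSO}

SC:no TSO:yes PSO:yes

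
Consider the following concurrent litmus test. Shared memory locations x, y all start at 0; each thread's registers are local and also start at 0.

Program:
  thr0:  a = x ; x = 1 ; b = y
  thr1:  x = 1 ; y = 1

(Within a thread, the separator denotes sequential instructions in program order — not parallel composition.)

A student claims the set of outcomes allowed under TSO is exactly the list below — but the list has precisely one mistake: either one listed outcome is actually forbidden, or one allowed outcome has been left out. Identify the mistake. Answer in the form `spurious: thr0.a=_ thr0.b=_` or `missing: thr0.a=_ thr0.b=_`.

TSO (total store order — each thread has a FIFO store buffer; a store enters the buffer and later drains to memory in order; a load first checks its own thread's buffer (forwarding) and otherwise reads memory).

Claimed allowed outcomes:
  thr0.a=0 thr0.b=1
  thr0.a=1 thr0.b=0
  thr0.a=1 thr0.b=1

missing: thr0.a=0 thr0.b=0

outcome vector order: (thr0.a,thr0.b)
[TSO] allowed = {0/0 0/1 1/0 1/1}
TSO∖claimed = {0/0}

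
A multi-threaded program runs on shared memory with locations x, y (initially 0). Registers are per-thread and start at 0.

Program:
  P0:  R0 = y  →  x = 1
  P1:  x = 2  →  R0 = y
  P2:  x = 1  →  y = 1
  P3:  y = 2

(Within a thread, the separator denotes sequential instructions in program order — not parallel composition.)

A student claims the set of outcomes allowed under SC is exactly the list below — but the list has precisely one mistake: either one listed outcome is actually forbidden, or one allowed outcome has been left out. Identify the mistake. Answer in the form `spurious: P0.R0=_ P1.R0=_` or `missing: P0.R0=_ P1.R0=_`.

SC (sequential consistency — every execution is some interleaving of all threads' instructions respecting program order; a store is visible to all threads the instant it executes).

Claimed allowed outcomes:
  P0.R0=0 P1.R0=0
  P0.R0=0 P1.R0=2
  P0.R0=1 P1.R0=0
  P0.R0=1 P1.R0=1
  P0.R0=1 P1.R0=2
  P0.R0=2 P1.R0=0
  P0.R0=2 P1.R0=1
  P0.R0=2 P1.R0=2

missing: P0.R0=0 P1.R0=1

outcome vector order: (P0.R0,P1.R0)
SC (9): 0/0 0/1 0/2 1/0 1/1 1/2 2/0 2/1 2/2
SC∖claimed = {0/1}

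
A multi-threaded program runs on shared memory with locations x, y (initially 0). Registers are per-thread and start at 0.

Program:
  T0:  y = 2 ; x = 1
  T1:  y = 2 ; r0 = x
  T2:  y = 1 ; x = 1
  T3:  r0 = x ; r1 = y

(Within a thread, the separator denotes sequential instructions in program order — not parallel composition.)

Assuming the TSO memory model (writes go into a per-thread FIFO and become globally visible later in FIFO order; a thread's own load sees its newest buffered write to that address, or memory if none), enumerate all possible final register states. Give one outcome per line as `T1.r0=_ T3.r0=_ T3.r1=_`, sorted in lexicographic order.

outcome vector order: (T1.r0,T3.r0,T3.r1)
|TSO outcomes| = 10

T1.r0=0 T3.r0=0 T3.r1=0
T1.r0=0 T3.r0=0 T3.r1=1
T1.r0=0 T3.r0=0 T3.r1=2
T1.r0=0 T3.r0=1 T3.r1=1
T1.r0=0 T3.r0=1 T3.r1=2
T1.r0=1 T3.r0=0 T3.r1=0
T1.r0=1 T3.r0=0 T3.r1=1
T1.r0=1 T3.r0=0 T3.r1=2
T1.r0=1 T3.r0=1 T3.r1=1
T1.r0=1 T3.r0=1 T3.r1=2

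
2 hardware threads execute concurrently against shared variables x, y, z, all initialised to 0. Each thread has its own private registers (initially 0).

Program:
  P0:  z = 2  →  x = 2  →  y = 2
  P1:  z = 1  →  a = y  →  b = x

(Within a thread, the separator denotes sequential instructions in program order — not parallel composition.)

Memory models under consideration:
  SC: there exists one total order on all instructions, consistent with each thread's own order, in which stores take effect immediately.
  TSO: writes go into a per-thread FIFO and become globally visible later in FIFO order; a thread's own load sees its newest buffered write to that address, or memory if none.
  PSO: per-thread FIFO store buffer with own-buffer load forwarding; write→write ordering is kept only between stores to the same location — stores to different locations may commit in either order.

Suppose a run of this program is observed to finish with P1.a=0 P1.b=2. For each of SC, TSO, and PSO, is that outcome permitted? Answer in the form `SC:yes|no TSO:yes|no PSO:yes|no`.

outcome vector order: (P1.a,P1.b)
[SC] allowed = {(0,0) (0,2) (2,2)}
[TSO] allowed = {(0,0) (0,2) (2,2)}
[PSO] allowed = {(0,0) (0,2) (2,0) (2,2)}
target (0,2) ∈ {SC,TSO,PSO}

SC:yes TSO:yes PSO:yes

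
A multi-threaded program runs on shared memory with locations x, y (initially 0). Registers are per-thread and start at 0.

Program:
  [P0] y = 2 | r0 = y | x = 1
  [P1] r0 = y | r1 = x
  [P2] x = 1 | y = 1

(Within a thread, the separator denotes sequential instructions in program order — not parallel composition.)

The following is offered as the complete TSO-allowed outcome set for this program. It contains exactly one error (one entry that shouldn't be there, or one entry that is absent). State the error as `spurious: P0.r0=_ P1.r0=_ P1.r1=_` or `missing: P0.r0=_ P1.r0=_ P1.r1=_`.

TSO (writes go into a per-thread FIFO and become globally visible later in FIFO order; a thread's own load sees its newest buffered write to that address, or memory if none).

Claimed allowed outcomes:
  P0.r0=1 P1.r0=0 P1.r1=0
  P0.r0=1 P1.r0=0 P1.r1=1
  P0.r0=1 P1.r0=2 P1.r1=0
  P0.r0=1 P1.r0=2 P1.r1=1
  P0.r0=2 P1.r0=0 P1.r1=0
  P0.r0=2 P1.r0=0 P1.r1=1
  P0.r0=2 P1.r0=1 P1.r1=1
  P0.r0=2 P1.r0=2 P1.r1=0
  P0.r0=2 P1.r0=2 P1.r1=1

outcome vector order: (P0.r0,P1.r0,P1.r1)
TSO: 10 outcomes — {(1,0,0), (1,0,1), (1,1,1), (1,2,0), (1,2,1), (2,0,0), (2,0,1), (2,1,1), (2,2,0), (2,2,1)}
TSO∖claimed = {(1,1,1)}

missing: P0.r0=1 P1.r0=1 P1.r1=1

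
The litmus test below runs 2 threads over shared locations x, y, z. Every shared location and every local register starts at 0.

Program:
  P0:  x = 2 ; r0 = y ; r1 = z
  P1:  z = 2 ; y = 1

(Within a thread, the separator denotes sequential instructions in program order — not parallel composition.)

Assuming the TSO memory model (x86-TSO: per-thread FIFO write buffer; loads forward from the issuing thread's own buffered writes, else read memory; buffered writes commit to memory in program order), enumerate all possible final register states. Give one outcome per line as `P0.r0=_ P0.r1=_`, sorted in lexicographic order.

P0.r0=0 P0.r1=0
P0.r0=0 P0.r1=2
P0.r0=1 P0.r1=2

outcome vector order: (P0.r0,P0.r1)
|TSO outcomes| = 3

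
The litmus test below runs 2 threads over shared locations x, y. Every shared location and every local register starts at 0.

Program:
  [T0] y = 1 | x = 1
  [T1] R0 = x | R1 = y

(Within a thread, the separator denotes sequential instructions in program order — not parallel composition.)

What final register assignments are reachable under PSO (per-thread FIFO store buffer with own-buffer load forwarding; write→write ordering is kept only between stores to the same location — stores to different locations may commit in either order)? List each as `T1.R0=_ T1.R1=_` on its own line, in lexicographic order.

outcome vector order: (T1.R0,T1.R1)
|PSO outcomes| = 4

T1.R0=0 T1.R1=0
T1.R0=0 T1.R1=1
T1.R0=1 T1.R1=0
T1.R0=1 T1.R1=1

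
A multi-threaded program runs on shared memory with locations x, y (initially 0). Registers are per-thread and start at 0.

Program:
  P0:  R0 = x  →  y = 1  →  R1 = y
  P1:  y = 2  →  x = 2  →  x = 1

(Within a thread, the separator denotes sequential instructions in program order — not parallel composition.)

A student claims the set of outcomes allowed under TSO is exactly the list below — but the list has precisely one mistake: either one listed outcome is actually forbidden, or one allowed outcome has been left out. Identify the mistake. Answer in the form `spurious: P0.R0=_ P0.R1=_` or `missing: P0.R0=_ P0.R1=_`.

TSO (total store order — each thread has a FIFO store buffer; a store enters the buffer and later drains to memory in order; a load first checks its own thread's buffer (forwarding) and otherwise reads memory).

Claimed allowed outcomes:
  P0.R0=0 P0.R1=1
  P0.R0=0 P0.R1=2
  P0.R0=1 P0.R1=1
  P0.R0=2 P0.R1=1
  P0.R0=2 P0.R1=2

outcome vector order: (P0.R0,P0.R1)
[TSO] allowed = {0/1 0/2 1/1 2/1}
claimed∖TSO = {2/2}

spurious: P0.R0=2 P0.R1=2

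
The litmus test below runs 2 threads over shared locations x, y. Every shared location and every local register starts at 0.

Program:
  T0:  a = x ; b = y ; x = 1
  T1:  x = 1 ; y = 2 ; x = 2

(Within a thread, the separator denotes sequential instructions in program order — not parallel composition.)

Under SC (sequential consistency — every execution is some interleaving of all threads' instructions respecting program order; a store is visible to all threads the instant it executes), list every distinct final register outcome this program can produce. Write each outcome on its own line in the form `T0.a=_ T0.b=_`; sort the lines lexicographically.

outcome vector order: (T0.a,T0.b)
|SC outcomes| = 5

T0.a=0 T0.b=0
T0.a=0 T0.b=2
T0.a=1 T0.b=0
T0.a=1 T0.b=2
T0.a=2 T0.b=2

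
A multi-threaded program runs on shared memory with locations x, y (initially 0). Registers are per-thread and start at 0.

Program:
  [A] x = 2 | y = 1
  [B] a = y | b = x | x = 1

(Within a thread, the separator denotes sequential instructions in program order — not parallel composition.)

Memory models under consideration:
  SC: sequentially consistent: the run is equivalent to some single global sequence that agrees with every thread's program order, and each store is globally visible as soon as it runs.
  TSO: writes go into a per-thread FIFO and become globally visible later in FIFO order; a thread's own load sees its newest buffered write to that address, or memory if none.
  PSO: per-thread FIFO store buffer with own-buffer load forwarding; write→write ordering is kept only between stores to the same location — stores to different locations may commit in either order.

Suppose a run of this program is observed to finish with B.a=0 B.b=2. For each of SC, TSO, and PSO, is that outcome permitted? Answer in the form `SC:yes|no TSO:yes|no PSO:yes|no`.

SC:yes TSO:yes PSO:yes

outcome vector order: (B.a,B.b)
SC: 3 outcomes — {<0 0>, <0 2>, <1 2>}
TSO: 3 outcomes — {<0 0>, <0 2>, <1 2>}
PSO: 4 outcomes — {<0 0>, <0 2>, <1 0>, <1 2>}
target <0 2> ∈ {SC,TSO,PSO}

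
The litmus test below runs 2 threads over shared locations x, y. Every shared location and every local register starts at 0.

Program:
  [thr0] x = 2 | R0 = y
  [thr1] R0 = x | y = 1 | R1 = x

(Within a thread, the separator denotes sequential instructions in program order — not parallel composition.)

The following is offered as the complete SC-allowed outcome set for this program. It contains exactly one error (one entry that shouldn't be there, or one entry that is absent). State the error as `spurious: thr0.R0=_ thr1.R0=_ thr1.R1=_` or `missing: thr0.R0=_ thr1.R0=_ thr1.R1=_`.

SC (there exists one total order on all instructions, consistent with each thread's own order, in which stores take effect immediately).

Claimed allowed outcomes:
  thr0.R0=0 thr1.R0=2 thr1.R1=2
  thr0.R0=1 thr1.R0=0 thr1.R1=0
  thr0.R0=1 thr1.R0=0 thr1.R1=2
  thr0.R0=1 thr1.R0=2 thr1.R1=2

outcome vector order: (thr0.R0,thr1.R0,thr1.R1)
SC (5): 002; 022; 100; 102; 122
SC∖claimed = {002}

missing: thr0.R0=0 thr1.R0=0 thr1.R1=2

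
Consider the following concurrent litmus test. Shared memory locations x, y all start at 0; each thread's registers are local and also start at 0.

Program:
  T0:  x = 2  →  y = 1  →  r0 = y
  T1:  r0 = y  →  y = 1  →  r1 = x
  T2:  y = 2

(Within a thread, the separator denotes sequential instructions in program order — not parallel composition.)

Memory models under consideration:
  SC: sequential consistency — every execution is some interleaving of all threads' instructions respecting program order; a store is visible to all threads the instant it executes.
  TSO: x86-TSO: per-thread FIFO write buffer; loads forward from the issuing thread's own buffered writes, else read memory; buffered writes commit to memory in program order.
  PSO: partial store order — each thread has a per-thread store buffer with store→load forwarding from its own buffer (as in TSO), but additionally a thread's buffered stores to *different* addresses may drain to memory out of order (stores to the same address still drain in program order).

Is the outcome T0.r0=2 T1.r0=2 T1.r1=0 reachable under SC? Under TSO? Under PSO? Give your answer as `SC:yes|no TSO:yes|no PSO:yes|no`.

outcome vector order: (T0.r0,T1.r0,T1.r1)
under SC → <1 0 0>; <1 0 2>; <1 1 2>; <1 2 0>; <1 2 2>; <2 0 0>; <2 0 2>; <2 1 2>; <2 2 2>
under TSO → <1 0 0>; <1 0 2>; <1 1 2>; <1 2 0>; <1 2 2>; <2 0 0>; <2 0 2>; <2 1 2>; <2 2 2>
under PSO → <1 0 0>; <1 0 2>; <1 1 0>; <1 1 2>; <1 2 0>; <1 2 2>; <2 0 0>; <2 0 2>; <2 1 0>; <2 1 2>; <2 2 0>; <2 2 2>
target <2 2 0> ∈ {PSO}

SC:no TSO:no PSO:yes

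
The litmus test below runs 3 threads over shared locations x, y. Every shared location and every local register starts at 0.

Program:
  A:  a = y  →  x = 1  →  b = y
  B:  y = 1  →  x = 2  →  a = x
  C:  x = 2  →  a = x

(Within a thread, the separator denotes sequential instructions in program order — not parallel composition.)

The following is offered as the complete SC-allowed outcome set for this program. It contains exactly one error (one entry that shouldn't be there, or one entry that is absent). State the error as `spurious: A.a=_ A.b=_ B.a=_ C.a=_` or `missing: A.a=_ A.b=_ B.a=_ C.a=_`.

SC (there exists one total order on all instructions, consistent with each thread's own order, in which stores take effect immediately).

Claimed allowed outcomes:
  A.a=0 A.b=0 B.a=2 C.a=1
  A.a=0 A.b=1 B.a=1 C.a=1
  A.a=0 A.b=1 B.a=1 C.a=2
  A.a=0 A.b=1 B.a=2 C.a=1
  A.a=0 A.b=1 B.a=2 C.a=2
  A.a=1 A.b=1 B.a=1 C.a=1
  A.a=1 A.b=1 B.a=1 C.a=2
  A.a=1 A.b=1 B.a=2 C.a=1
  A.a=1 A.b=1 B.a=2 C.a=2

missing: A.a=0 A.b=0 B.a=2 C.a=2

outcome vector order: (A.a,A.b,B.a,C.a)
SC (10): 0021, 0022, 0111, 0112, 0121, 0122, 1111, 1112, 1121, 1122
SC∖claimed = {0022}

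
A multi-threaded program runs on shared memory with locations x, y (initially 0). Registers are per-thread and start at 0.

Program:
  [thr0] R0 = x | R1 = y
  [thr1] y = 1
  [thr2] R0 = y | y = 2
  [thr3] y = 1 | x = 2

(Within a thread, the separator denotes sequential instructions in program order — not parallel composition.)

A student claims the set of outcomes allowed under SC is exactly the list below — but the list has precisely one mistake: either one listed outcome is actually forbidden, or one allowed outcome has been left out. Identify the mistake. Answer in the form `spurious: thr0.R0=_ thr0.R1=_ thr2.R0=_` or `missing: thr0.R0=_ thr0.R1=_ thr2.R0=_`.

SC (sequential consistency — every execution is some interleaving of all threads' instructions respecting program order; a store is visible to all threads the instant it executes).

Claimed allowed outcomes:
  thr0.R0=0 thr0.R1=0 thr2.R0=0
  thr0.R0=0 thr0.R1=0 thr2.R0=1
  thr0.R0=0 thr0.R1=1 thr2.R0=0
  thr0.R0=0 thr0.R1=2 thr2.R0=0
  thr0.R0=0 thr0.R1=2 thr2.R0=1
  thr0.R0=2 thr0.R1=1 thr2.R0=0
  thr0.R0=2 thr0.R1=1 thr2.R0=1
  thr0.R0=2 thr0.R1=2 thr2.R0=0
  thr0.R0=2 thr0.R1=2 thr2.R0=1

missing: thr0.R0=0 thr0.R1=1 thr2.R0=1

outcome vector order: (thr0.R0,thr0.R1,thr2.R0)
SC: 10 outcomes — {(0,0,0), (0,0,1), (0,1,0), (0,1,1), (0,2,0), (0,2,1), (2,1,0), (2,1,1), (2,2,0), (2,2,1)}
SC∖claimed = {(0,1,1)}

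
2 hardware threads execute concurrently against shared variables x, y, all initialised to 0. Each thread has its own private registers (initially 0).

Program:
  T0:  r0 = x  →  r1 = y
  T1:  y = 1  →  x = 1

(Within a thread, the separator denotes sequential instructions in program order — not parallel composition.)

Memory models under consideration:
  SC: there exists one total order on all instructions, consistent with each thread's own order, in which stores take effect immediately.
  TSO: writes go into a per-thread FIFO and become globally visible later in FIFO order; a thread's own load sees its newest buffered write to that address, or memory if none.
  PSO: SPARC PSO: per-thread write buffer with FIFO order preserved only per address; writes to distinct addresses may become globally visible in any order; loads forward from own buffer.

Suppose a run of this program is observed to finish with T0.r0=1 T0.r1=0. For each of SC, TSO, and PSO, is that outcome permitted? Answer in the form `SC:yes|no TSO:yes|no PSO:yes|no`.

SC:no TSO:no PSO:yes

outcome vector order: (T0.r0,T0.r1)
under SC → 00; 01; 11
under TSO → 00; 01; 11
under PSO → 00; 01; 10; 11
target 10 ∈ {PSO}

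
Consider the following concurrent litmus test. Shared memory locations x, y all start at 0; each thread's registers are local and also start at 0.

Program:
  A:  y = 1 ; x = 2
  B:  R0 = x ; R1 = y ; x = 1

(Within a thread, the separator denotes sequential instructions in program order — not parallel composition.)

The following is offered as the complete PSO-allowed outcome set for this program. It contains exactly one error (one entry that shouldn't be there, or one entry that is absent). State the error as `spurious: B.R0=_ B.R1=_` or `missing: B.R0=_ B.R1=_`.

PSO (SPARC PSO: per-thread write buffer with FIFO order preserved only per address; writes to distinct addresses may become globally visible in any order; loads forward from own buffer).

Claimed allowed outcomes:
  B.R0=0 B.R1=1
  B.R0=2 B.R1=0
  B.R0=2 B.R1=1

missing: B.R0=0 B.R1=0

outcome vector order: (B.R0,B.R1)
PSO: 4 outcomes — {00; 01; 20; 21}
PSO∖claimed = {00}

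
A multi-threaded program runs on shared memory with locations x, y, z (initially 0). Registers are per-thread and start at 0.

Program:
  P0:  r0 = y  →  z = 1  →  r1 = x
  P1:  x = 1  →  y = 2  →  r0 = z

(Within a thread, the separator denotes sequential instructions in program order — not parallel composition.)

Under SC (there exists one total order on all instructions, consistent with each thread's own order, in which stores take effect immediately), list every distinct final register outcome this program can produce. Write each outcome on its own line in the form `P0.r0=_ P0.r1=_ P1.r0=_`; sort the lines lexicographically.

P0.r0=0 P0.r1=0 P1.r0=1
P0.r0=0 P0.r1=1 P1.r0=0
P0.r0=0 P0.r1=1 P1.r0=1
P0.r0=2 P0.r1=1 P1.r0=0
P0.r0=2 P0.r1=1 P1.r0=1

outcome vector order: (P0.r0,P0.r1,P1.r0)
|SC outcomes| = 5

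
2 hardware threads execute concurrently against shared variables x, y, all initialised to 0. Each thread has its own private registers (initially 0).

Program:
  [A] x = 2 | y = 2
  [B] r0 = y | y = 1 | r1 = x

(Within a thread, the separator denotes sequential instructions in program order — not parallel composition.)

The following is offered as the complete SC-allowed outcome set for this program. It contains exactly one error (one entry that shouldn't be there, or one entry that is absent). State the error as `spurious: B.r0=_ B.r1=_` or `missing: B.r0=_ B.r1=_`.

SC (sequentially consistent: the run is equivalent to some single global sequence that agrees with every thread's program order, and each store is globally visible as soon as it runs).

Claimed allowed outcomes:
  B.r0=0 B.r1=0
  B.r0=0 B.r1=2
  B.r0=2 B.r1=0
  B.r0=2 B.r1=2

spurious: B.r0=2 B.r1=0

outcome vector order: (B.r0,B.r1)
[SC] allowed = {00; 02; 22}
claimed∖SC = {20}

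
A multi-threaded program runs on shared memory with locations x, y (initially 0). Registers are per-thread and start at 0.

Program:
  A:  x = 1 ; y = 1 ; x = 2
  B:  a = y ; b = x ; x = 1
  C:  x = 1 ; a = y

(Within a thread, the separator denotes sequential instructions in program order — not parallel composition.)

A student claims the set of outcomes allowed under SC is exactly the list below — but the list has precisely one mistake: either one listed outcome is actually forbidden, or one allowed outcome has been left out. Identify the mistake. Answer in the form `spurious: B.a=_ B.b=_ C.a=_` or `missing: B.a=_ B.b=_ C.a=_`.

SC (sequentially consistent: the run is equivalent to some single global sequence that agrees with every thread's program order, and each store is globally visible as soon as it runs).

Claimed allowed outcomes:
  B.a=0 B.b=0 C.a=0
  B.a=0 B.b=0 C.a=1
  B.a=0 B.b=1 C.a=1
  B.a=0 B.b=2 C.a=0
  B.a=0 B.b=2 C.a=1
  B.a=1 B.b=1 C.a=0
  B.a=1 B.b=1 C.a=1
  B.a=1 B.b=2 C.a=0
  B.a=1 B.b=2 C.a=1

missing: B.a=0 B.b=1 C.a=0

outcome vector order: (B.a,B.b,C.a)
SC (10): 000; 001; 010; 011; 020; 021; 110; 111; 120; 121
SC∖claimed = {010}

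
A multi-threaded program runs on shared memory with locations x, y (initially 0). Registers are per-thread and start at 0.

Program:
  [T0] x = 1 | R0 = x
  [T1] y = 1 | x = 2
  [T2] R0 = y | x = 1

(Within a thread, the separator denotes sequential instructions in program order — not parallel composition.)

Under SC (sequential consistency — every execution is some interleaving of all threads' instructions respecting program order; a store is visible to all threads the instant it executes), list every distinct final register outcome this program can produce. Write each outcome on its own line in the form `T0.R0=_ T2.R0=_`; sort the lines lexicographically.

outcome vector order: (T0.R0,T2.R0)
|SC outcomes| = 4

T0.R0=1 T2.R0=0
T0.R0=1 T2.R0=1
T0.R0=2 T2.R0=0
T0.R0=2 T2.R0=1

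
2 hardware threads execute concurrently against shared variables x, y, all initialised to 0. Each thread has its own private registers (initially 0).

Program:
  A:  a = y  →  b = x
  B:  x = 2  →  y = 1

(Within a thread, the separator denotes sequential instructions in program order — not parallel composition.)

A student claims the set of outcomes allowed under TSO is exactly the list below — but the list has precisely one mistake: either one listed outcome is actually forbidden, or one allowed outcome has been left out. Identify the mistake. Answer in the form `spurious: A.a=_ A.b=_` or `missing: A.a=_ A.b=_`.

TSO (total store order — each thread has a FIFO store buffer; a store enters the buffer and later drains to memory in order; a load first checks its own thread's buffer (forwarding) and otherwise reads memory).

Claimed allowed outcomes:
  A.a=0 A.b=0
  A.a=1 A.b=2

outcome vector order: (A.a,A.b)
TSO: 3 outcomes — {0/0 0/2 1/2}
TSO∖claimed = {0/2}

missing: A.a=0 A.b=2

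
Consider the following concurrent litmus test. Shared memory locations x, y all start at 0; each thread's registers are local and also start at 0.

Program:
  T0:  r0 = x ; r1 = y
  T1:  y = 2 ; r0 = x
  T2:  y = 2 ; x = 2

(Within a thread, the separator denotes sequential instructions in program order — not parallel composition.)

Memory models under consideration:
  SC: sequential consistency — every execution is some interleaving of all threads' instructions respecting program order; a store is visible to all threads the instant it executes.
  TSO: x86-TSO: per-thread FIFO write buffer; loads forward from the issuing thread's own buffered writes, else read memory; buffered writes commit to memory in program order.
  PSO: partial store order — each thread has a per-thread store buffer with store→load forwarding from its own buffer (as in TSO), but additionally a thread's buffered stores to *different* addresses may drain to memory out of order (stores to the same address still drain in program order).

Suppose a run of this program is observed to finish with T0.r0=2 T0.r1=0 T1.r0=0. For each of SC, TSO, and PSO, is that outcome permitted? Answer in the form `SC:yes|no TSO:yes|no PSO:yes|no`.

outcome vector order: (T0.r0,T0.r1,T1.r0)
[SC] allowed = {0/0/0 0/0/2 0/2/0 0/2/2 2/2/0 2/2/2}
[TSO] allowed = {0/0/0 0/0/2 0/2/0 0/2/2 2/2/0 2/2/2}
[PSO] allowed = {0/0/0 0/0/2 0/2/0 0/2/2 2/0/0 2/0/2 2/2/0 2/2/2}
target 2/0/0 ∈ {PSO}

SC:no TSO:no PSO:yes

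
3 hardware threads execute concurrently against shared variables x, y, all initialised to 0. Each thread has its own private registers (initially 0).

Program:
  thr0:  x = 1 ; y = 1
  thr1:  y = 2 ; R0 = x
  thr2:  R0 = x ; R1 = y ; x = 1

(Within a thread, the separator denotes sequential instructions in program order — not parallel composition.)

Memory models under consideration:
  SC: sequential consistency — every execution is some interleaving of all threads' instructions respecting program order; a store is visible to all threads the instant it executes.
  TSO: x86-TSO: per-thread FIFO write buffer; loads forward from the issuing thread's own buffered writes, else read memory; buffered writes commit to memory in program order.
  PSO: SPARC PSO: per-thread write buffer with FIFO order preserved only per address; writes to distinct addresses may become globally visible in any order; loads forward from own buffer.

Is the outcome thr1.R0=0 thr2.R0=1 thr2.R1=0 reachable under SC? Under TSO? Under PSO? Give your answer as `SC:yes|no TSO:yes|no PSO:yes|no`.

outcome vector order: (thr1.R0,thr2.R0,thr2.R1)
SC (11): <0 0 0>, <0 0 1>, <0 0 2>, <0 1 1>, <0 1 2>, <1 0 0>, <1 0 1>, <1 0 2>, <1 1 0>, <1 1 1>, <1 1 2>
TSO (12): <0 0 0>, <0 0 1>, <0 0 2>, <0 1 0>, <0 1 1>, <0 1 2>, <1 0 0>, <1 0 1>, <1 0 2>, <1 1 0>, <1 1 1>, <1 1 2>
PSO (12): <0 0 0>, <0 0 1>, <0 0 2>, <0 1 0>, <0 1 1>, <0 1 2>, <1 0 0>, <1 0 1>, <1 0 2>, <1 1 0>, <1 1 1>, <1 1 2>
target <0 1 0> ∈ {TSO,PSO}

SC:no TSO:yes PSO:yes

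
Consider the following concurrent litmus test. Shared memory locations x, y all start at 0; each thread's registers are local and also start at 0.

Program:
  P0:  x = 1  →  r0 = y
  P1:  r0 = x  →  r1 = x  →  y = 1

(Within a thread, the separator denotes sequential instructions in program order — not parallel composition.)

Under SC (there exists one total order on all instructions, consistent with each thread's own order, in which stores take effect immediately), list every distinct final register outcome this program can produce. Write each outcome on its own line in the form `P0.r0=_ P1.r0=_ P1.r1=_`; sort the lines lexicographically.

P0.r0=0 P1.r0=0 P1.r1=0
P0.r0=0 P1.r0=0 P1.r1=1
P0.r0=0 P1.r0=1 P1.r1=1
P0.r0=1 P1.r0=0 P1.r1=0
P0.r0=1 P1.r0=0 P1.r1=1
P0.r0=1 P1.r0=1 P1.r1=1

outcome vector order: (P0.r0,P1.r0,P1.r1)
|SC outcomes| = 6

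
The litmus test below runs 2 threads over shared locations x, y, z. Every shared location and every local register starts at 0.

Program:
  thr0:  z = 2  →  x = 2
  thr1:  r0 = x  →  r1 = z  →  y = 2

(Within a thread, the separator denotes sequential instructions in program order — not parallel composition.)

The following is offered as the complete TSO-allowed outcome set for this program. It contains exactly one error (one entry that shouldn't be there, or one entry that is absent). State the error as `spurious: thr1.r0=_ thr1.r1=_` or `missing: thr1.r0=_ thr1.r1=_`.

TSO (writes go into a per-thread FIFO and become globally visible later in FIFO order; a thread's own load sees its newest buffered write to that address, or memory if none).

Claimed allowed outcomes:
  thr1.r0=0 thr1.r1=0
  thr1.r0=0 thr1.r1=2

outcome vector order: (thr1.r0,thr1.r1)
TSO (3): <0 0>; <0 2>; <2 2>
TSO∖claimed = {<2 2>}

missing: thr1.r0=2 thr1.r1=2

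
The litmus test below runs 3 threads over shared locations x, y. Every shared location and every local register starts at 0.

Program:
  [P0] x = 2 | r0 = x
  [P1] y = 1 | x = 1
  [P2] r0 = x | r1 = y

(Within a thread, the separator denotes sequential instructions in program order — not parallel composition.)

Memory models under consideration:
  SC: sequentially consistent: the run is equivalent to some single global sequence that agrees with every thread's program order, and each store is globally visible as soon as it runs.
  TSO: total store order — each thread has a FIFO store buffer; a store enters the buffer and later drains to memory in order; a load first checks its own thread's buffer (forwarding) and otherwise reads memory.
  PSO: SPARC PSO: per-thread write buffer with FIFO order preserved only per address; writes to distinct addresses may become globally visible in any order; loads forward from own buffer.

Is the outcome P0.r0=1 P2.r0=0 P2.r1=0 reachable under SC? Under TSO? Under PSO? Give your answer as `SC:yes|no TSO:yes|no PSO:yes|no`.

SC:yes TSO:yes PSO:yes

outcome vector order: (P0.r0,P2.r0,P2.r1)
under SC → <1 0 0> <1 0 1> <1 1 1> <1 2 0> <1 2 1> <2 0 0> <2 0 1> <2 1 1> <2 2 0> <2 2 1>
under TSO → <1 0 0> <1 0 1> <1 1 1> <1 2 0> <1 2 1> <2 0 0> <2 0 1> <2 1 1> <2 2 0> <2 2 1>
under PSO → <1 0 0> <1 0 1> <1 1 0> <1 1 1> <1 2 0> <1 2 1> <2 0 0> <2 0 1> <2 1 0> <2 1 1> <2 2 0> <2 2 1>
target <1 0 0> ∈ {SC,TSO,PSO}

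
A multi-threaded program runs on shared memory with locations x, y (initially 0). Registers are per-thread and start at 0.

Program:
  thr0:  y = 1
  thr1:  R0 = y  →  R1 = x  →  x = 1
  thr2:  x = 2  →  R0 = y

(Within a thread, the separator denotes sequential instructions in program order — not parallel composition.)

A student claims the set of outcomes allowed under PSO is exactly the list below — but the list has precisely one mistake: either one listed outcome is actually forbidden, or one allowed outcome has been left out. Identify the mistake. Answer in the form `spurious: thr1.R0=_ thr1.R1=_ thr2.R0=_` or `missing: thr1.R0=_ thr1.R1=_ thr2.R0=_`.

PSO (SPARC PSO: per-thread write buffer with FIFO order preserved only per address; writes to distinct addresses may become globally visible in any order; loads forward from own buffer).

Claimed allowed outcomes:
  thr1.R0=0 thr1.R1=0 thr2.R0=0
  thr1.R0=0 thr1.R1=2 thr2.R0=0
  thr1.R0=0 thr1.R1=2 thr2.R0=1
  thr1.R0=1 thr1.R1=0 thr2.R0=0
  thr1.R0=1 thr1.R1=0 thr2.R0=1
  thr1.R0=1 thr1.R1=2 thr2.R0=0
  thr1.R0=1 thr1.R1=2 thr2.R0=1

outcome vector order: (thr1.R0,thr1.R1,thr2.R0)
PSO: 8 outcomes — {(0,0,0); (0,0,1); (0,2,0); (0,2,1); (1,0,0); (1,0,1); (1,2,0); (1,2,1)}
PSO∖claimed = {(0,0,1)}

missing: thr1.R0=0 thr1.R1=0 thr2.R0=1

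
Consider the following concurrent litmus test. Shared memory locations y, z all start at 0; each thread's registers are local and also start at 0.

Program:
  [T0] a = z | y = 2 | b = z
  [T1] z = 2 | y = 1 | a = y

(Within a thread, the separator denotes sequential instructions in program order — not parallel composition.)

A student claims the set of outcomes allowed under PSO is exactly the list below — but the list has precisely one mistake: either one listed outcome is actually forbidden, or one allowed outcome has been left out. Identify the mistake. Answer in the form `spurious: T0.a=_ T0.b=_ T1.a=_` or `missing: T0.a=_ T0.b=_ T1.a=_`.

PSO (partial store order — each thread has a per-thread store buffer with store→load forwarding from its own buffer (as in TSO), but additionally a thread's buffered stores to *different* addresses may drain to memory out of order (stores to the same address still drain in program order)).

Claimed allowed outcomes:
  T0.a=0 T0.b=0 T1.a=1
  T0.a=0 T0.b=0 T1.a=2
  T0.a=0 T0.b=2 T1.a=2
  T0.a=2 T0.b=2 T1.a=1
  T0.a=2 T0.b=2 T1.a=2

outcome vector order: (T0.a,T0.b,T1.a)
under PSO → 001 002 021 022 221 222
PSO∖claimed = {021}

missing: T0.a=0 T0.b=2 T1.a=1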